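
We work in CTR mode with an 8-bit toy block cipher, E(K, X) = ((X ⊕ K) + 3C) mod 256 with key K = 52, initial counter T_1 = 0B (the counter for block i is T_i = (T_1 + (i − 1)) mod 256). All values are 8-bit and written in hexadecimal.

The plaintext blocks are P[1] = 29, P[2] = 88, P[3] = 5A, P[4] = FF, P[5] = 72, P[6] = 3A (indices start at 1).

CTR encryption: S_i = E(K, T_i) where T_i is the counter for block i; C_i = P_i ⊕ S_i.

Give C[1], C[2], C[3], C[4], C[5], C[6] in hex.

C[1]: T = 0B, S = E(K, T) = 95; 29 ⊕ 95 = BC.
C[2]: T = 0C, S = E(K, T) = 9A; 88 ⊕ 9A = 12.
C[3]: T = 0D, S = E(K, T) = 9B; 5A ⊕ 9B = C1.
C[4]: T = 0E, S = E(K, T) = 98; FF ⊕ 98 = 67.
C[5]: T = 0F, S = E(K, T) = 99; 72 ⊕ 99 = EB.
C[6]: T = 10, S = E(K, T) = 7E; 3A ⊕ 7E = 44.

C[1] = BC, C[2] = 12, C[3] = C1, C[4] = 67, C[5] = EB, C[6] = 44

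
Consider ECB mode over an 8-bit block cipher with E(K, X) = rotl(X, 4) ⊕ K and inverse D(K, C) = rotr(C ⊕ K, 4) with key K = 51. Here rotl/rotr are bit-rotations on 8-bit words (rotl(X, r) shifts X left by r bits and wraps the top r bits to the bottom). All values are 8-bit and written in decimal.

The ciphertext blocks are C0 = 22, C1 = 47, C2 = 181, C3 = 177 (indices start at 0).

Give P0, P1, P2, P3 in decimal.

ECB decryption: P_i = D(K, C_i).
P0: D(K, 22) = 82.
P1: D(K, 47) = 193.
P2: D(K, 181) = 104.
P3: D(K, 177) = 40.

P0 = 82, P1 = 193, P2 = 104, P3 = 40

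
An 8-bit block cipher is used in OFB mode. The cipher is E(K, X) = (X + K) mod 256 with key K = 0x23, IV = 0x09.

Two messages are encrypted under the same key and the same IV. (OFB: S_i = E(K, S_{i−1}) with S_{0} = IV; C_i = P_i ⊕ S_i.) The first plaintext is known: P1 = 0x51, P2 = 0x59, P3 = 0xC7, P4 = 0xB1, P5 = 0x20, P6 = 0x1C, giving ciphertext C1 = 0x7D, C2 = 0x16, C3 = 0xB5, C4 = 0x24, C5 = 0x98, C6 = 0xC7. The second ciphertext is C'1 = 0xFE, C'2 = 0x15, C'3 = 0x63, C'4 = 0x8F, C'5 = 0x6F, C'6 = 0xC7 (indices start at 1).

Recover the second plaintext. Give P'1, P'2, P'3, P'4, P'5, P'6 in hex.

P'1 = 0xD2, P'2 = 0x5A, P'3 = 0x11, P'4 = 0x1A, P'5 = 0xD7, P'6 = 0x1C

In OFB with a reused IV, both messages share the same keystream S_i, so C_i ⊕ C'_i = P_i ⊕ P'_i and thus P'_i = P_i ⊕ C_i ⊕ C'_i.
P'1: 0x51 ⊕ 0x7D ⊕ 0xFE = 0xD2.
P'2: 0x59 ⊕ 0x16 ⊕ 0x15 = 0x5A.
P'3: 0xC7 ⊕ 0xB5 ⊕ 0x63 = 0x11.
P'4: 0xB1 ⊕ 0x24 ⊕ 0x8F = 0x1A.
P'5: 0x20 ⊕ 0x98 ⊕ 0x6F = 0xD7.
P'6: 0x1C ⊕ 0xC7 ⊕ 0xC7 = 0x1C.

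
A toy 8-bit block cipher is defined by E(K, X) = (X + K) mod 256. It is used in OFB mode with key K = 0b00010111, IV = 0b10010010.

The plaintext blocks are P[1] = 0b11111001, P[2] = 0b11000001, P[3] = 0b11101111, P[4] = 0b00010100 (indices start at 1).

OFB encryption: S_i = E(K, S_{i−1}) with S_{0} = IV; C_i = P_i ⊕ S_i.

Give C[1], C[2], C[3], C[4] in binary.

C[1]: S = E(K, 0b10010010) = 0b10101001; 0b11111001 ⊕ 0b10101001 = 0b01010000.
C[2]: S = E(K, 0b10101001) = 0b11000000; 0b11000001 ⊕ 0b11000000 = 0b00000001.
C[3]: S = E(K, 0b11000000) = 0b11010111; 0b11101111 ⊕ 0b11010111 = 0b00111000.
C[4]: S = E(K, 0b11010111) = 0b11101110; 0b00010100 ⊕ 0b11101110 = 0b11111010.

C[1] = 0b01010000, C[2] = 0b00000001, C[3] = 0b00111000, C[4] = 0b11111010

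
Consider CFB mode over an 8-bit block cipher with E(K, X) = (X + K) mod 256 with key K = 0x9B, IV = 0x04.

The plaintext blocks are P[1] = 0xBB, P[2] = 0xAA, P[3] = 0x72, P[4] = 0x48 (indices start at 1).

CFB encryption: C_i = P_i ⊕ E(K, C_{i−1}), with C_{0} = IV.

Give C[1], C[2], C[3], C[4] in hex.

C[1] = 0x24, C[2] = 0x15, C[3] = 0xC2, C[4] = 0x15

C[1]: E(K, 0x04) = 0x9F; 0xBB ⊕ 0x9F = 0x24.
C[2]: E(K, 0x24) = 0xBF; 0xAA ⊕ 0xBF = 0x15.
C[3]: E(K, 0x15) = 0xB0; 0x72 ⊕ 0xB0 = 0xC2.
C[4]: E(K, 0xC2) = 0x5D; 0x48 ⊕ 0x5D = 0x15.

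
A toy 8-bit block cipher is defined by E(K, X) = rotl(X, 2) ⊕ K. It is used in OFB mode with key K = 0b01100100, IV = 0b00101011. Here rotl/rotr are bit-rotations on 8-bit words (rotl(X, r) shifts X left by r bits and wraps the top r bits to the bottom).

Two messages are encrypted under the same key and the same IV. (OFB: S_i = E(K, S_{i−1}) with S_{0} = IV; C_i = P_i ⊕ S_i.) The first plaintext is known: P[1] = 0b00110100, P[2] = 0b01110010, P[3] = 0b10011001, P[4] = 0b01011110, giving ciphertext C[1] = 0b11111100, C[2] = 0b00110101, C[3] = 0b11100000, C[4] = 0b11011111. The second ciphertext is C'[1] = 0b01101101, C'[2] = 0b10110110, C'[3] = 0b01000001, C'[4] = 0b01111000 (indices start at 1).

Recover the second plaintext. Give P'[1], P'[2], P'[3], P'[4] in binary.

In OFB with a reused IV, both messages share the same keystream S_i, so C_i ⊕ C'_i = P_i ⊕ P'_i and thus P'_i = P_i ⊕ C_i ⊕ C'_i.
P'[1]: 0b00110100 ⊕ 0b11111100 ⊕ 0b01101101 = 0b10100101.
P'[2]: 0b01110010 ⊕ 0b00110101 ⊕ 0b10110110 = 0b11110001.
P'[3]: 0b10011001 ⊕ 0b11100000 ⊕ 0b01000001 = 0b00111000.
P'[4]: 0b01011110 ⊕ 0b11011111 ⊕ 0b01111000 = 0b11111001.

P'[1] = 0b10100101, P'[2] = 0b11110001, P'[3] = 0b00111000, P'[4] = 0b11111001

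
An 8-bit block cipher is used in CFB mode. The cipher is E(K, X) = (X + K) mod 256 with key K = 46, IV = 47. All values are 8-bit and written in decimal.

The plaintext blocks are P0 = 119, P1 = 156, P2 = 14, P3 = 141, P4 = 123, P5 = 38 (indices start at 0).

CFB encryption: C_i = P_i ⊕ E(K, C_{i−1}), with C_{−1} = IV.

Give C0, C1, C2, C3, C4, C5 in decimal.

C0 = 42, C1 = 196, C2 = 252, C3 = 167, C4 = 174, C5 = 250

C0: E(K, 47) = 93; 119 ⊕ 93 = 42.
C1: E(K, 42) = 88; 156 ⊕ 88 = 196.
C2: E(K, 196) = 242; 14 ⊕ 242 = 252.
C3: E(K, 252) = 42; 141 ⊕ 42 = 167.
C4: E(K, 167) = 213; 123 ⊕ 213 = 174.
C5: E(K, 174) = 220; 38 ⊕ 220 = 250.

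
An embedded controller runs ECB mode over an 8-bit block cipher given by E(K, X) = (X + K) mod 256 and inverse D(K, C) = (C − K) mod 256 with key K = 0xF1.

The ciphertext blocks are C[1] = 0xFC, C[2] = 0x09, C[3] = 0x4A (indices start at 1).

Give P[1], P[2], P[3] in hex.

ECB decryption: P_i = D(K, C_i).
P[1]: D(K, 0xFC) = 0x0B.
P[2]: D(K, 0x09) = 0x18.
P[3]: D(K, 0x4A) = 0x59.

P[1] = 0x0B, P[2] = 0x18, P[3] = 0x59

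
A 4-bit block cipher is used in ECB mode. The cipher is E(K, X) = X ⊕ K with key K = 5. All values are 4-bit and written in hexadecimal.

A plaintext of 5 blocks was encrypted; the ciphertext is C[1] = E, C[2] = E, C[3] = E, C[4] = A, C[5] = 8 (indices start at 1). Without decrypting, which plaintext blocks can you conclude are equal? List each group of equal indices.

P[1] = P[2] = P[3]

ECB encrypts each block independently with the same key, so equal ciphertext blocks imply equal plaintext blocks.
C[1] = C[2] = C[3] = E, so P[1] = P[2] = P[3].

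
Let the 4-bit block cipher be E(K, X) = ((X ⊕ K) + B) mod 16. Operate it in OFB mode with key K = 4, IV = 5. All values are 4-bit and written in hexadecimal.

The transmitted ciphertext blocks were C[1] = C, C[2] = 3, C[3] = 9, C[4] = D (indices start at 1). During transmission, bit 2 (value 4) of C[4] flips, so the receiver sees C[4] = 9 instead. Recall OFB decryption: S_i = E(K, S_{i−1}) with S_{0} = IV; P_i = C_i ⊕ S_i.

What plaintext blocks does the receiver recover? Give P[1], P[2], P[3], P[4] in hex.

P[1] = 0, P[2] = 0, P[3] = B, P[4] = 8

Only C[4] changed, to 9. In OFB, a change in C_i flips the same bit in P_i only; the keystream is unaffected. Decrypting the received ciphertext:
P[1]: S = E(K, 5) = C; C ⊕ C = 0.
P[2]: S = E(K, C) = 3; 3 ⊕ 3 = 0.
P[3]: S = E(K, 3) = 2; 9 ⊕ 2 = B.
P[4]: S = E(K, 2) = 1; 9 ⊕ 1 = 8.
Blocks that differ from the original plaintext: P[4].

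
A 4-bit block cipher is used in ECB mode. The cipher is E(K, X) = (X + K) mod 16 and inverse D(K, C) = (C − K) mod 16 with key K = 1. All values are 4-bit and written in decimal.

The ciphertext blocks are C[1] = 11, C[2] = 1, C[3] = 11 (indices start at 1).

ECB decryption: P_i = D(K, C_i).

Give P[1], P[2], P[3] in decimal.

P[1]: D(K, 11) = 10.
P[2]: D(K, 1) = 0.
P[3]: D(K, 11) = 10.

P[1] = 10, P[2] = 0, P[3] = 10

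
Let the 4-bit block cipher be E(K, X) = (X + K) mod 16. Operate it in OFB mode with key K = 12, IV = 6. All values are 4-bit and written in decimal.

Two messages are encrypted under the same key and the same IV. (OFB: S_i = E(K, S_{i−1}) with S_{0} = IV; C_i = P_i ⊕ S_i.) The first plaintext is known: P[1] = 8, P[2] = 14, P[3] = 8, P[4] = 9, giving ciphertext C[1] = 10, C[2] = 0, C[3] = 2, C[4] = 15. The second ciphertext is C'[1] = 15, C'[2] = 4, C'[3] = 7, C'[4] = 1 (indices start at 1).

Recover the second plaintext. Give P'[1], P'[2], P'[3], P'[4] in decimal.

In OFB with a reused IV, both messages share the same keystream S_i, so C_i ⊕ C'_i = P_i ⊕ P'_i and thus P'_i = P_i ⊕ C_i ⊕ C'_i.
P'[1]: 8 ⊕ 10 ⊕ 15 = 13.
P'[2]: 14 ⊕ 0 ⊕ 4 = 10.
P'[3]: 8 ⊕ 2 ⊕ 7 = 13.
P'[4]: 9 ⊕ 15 ⊕ 1 = 7.

P'[1] = 13, P'[2] = 10, P'[3] = 13, P'[4] = 7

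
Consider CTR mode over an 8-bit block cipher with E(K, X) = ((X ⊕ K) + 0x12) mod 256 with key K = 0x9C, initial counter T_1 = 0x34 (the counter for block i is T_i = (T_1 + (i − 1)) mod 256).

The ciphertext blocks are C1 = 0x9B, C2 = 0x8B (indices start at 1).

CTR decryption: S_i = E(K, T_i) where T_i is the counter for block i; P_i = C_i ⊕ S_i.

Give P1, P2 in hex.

P1: T = 0x34, S = E(K, T) = 0xBA; 0x9B ⊕ 0xBA = 0x21.
P2: T = 0x35, S = E(K, T) = 0xBB; 0x8B ⊕ 0xBB = 0x30.

P1 = 0x21, P2 = 0x30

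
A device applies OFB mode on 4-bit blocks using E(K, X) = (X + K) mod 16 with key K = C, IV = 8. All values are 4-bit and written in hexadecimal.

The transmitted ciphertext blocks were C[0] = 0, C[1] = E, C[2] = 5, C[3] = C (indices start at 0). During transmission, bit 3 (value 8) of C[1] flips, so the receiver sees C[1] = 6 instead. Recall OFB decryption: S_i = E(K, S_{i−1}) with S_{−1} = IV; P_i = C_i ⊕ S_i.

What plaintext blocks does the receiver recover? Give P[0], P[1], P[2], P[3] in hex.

P[0] = 4, P[1] = 6, P[2] = 9, P[3] = 4

Only C[1] changed, to 6. In OFB, a change in C_i flips the same bit in P_i only; the keystream is unaffected. Decrypting the received ciphertext:
P[0]: S = E(K, 8) = 4; 0 ⊕ 4 = 4.
P[1]: S = E(K, 4) = 0; 6 ⊕ 0 = 6.
P[2]: S = E(K, 0) = C; 5 ⊕ C = 9.
P[3]: S = E(K, C) = 8; C ⊕ 8 = 4.
Blocks that differ from the original plaintext: P[1].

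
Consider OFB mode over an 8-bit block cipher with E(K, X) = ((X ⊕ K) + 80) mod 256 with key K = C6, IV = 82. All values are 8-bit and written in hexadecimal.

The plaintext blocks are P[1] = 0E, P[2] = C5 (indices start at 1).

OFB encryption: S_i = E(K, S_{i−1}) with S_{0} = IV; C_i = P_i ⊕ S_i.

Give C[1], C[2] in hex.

C[1]: S = E(K, 82) = C4; 0E ⊕ C4 = CA.
C[2]: S = E(K, C4) = 82; C5 ⊕ 82 = 47.

C[1] = CA, C[2] = 47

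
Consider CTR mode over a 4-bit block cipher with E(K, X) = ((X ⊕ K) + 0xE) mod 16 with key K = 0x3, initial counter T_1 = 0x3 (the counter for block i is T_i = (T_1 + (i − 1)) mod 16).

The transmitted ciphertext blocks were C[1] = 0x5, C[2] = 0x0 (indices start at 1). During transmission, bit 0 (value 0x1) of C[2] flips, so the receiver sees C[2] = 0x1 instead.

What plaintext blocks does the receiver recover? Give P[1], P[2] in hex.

P[1] = 0xB, P[2] = 0x4

CTR decryption: S_i = E(K, T_i) where T_i is the counter for block i; P_i = C_i ⊕ S_i.
Only C[2] changed, to 0x1. In CTR, a change in C_i flips the same bit in P_i only; the keystream is unaffected. Decrypting the received ciphertext:
P[1]: T = 0x3, S = E(K, T) = 0xE; 0x5 ⊕ 0xE = 0xB.
P[2]: T = 0x4, S = E(K, T) = 0x5; 0x1 ⊕ 0x5 = 0x4.
Blocks that differ from the original plaintext: P[2].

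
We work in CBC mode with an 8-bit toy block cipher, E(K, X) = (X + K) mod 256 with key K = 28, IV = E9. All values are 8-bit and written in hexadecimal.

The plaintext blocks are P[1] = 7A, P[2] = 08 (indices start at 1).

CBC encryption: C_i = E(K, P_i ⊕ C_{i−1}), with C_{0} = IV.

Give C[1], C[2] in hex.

C[1]: P[1] ⊕ E9 = 93; E(K, 93) = BB.
C[2]: P[2] ⊕ BB = B3; E(K, B3) = DB.

C[1] = BB, C[2] = DB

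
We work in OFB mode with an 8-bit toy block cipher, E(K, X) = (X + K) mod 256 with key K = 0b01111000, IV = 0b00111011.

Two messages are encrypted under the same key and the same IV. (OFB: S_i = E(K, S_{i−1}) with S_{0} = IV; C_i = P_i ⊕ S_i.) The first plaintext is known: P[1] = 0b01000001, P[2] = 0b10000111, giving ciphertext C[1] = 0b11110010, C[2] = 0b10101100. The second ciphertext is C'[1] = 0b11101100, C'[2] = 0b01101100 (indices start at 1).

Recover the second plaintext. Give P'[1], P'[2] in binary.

In OFB with a reused IV, both messages share the same keystream S_i, so C_i ⊕ C'_i = P_i ⊕ P'_i and thus P'_i = P_i ⊕ C_i ⊕ C'_i.
P'[1]: 0b01000001 ⊕ 0b11110010 ⊕ 0b11101100 = 0b01011111.
P'[2]: 0b10000111 ⊕ 0b10101100 ⊕ 0b01101100 = 0b01000111.

P'[1] = 0b01011111, P'[2] = 0b01000111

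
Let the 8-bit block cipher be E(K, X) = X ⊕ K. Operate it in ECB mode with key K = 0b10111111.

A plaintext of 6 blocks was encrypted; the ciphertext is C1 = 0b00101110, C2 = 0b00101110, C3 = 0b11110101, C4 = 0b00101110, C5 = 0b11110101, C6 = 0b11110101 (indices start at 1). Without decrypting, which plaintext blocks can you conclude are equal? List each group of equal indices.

P1 = P2 = P4; P3 = P5 = P6

ECB encrypts each block independently with the same key, so equal ciphertext blocks imply equal plaintext blocks.
C1 = C2 = C4 = 0b00101110, so P1 = P2 = P4.
C3 = C5 = C6 = 0b11110101, so P3 = P5 = P6.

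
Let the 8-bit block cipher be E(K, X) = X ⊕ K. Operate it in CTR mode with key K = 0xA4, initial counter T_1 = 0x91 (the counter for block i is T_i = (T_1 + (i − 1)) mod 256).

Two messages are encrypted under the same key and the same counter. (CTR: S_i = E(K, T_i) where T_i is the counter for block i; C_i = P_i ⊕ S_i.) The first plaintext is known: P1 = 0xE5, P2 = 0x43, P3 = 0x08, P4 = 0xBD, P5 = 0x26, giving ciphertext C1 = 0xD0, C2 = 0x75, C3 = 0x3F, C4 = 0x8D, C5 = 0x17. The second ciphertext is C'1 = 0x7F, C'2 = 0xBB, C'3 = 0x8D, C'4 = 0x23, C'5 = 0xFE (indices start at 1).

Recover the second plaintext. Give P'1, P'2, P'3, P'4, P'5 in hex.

P'1 = 0x4A, P'2 = 0x8D, P'3 = 0xBA, P'4 = 0x13, P'5 = 0xCF

In CTR with a reused counter, both messages share the same keystream S_i, so C_i ⊕ C'_i = P_i ⊕ P'_i and thus P'_i = P_i ⊕ C_i ⊕ C'_i.
P'1: 0xE5 ⊕ 0xD0 ⊕ 0x7F = 0x4A.
P'2: 0x43 ⊕ 0x75 ⊕ 0xBB = 0x8D.
P'3: 0x08 ⊕ 0x3F ⊕ 0x8D = 0xBA.
P'4: 0xBD ⊕ 0x8D ⊕ 0x23 = 0x13.
P'5: 0x26 ⊕ 0x17 ⊕ 0xFE = 0xCF.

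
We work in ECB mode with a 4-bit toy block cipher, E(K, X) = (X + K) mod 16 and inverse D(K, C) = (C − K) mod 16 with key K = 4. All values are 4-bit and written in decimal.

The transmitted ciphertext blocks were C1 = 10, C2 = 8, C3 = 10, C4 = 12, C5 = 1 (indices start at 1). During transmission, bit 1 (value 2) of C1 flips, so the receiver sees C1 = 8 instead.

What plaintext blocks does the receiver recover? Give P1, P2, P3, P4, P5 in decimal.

P1 = 4, P2 = 4, P3 = 6, P4 = 8, P5 = 13

ECB decryption: P_i = D(K, C_i).
Only C1 changed, to 8. In ECB, a change in C_i affects only P_i. Decrypting the received ciphertext:
P1: D(K, 8) = 4.
P2: D(K, 8) = 4.
P3: D(K, 10) = 6.
P4: D(K, 12) = 8.
P5: D(K, 1) = 13.
Blocks that differ from the original plaintext: P1.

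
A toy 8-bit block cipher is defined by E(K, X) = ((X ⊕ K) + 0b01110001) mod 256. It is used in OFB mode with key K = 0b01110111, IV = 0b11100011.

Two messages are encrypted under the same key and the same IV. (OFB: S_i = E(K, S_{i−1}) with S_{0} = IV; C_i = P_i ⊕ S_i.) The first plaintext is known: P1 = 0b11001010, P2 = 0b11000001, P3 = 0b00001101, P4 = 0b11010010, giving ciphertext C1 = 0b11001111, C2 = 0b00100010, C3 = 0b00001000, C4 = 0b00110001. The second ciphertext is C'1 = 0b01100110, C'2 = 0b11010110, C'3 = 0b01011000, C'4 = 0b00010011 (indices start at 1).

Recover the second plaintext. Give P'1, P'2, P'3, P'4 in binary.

In OFB with a reused IV, both messages share the same keystream S_i, so C_i ⊕ C'_i = P_i ⊕ P'_i and thus P'_i = P_i ⊕ C_i ⊕ C'_i.
P'1: 0b11001010 ⊕ 0b11001111 ⊕ 0b01100110 = 0b01100011.
P'2: 0b11000001 ⊕ 0b00100010 ⊕ 0b11010110 = 0b00110101.
P'3: 0b00001101 ⊕ 0b00001000 ⊕ 0b01011000 = 0b01011101.
P'4: 0b11010010 ⊕ 0b00110001 ⊕ 0b00010011 = 0b11110000.

P'1 = 0b01100011, P'2 = 0b00110101, P'3 = 0b01011101, P'4 = 0b11110000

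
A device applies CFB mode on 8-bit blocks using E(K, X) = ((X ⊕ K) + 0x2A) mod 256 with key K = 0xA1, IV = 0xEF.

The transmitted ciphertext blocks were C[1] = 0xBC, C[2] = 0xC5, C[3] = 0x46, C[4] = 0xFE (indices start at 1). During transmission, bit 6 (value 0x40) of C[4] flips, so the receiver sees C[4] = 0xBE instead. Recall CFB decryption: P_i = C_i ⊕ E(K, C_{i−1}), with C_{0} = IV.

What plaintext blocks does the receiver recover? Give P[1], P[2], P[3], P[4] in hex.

P[1] = 0xC4, P[2] = 0x82, P[3] = 0xC8, P[4] = 0xAF

Only C[4] changed, to 0xBE. In CFB, a change in C_i flips the same bit in P_i and garbles P_{i+1}. Decrypting the received ciphertext:
P[1]: E(K, 0xEF) = 0x78; 0xBC ⊕ 0x78 = 0xC4.
P[2]: E(K, 0xBC) = 0x47; 0xC5 ⊕ 0x47 = 0x82.
P[3]: E(K, 0xC5) = 0x8E; 0x46 ⊕ 0x8E = 0xC8.
P[4]: E(K, 0x46) = 0x11; 0xBE ⊕ 0x11 = 0xAF.
Blocks that differ from the original plaintext: P[4].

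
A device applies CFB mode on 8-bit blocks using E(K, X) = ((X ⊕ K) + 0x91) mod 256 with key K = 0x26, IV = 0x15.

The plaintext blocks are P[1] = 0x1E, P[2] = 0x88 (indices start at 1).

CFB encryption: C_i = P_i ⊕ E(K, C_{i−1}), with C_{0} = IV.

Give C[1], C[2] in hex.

C[1]: E(K, 0x15) = 0xC4; 0x1E ⊕ 0xC4 = 0xDA.
C[2]: E(K, 0xDA) = 0x8D; 0x88 ⊕ 0x8D = 0x05.

C[1] = 0xDA, C[2] = 0x05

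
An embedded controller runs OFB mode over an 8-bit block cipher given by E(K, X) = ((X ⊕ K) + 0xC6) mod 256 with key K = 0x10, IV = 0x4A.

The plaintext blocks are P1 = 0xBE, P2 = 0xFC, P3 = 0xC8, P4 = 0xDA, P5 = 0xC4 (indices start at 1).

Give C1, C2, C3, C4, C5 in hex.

C1 = 0x9E, C2 = 0x0A, C3 = 0x64, C4 = 0x58, C5 = 0x9C

OFB encryption: S_i = E(K, S_{i−1}) with S_{0} = IV; C_i = P_i ⊕ S_i.
C1: S = E(K, 0x4A) = 0x20; 0xBE ⊕ 0x20 = 0x9E.
C2: S = E(K, 0x20) = 0xF6; 0xFC ⊕ 0xF6 = 0x0A.
C3: S = E(K, 0xF6) = 0xAC; 0xC8 ⊕ 0xAC = 0x64.
C4: S = E(K, 0xAC) = 0x82; 0xDA ⊕ 0x82 = 0x58.
C5: S = E(K, 0x82) = 0x58; 0xC4 ⊕ 0x58 = 0x9C.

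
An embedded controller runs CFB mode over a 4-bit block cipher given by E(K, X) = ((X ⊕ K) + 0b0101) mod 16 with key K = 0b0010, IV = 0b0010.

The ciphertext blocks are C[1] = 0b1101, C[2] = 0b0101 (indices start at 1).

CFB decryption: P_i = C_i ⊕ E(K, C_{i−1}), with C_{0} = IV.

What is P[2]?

P[2]: E(K, 0b1101) = 0b0100; 0b0101 ⊕ 0b0100 = 0b0001.

P[2] = 0b0001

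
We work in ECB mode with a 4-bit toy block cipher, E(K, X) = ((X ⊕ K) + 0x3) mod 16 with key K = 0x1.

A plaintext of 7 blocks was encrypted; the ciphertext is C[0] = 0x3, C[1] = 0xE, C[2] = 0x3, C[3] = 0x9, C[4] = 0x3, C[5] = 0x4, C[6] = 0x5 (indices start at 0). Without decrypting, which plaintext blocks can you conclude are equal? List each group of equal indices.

ECB encrypts each block independently with the same key, so equal ciphertext blocks imply equal plaintext blocks.
C[0] = C[2] = C[4] = 0x3, so P[0] = P[2] = P[4].

P[0] = P[2] = P[4]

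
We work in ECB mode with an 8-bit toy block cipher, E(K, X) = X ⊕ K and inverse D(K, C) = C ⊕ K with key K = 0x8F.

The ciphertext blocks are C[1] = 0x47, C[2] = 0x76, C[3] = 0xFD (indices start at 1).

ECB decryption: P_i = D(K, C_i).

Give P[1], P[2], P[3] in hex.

P[1] = 0xC8, P[2] = 0xF9, P[3] = 0x72

P[1]: D(K, 0x47) = 0xC8.
P[2]: D(K, 0x76) = 0xF9.
P[3]: D(K, 0xFD) = 0x72.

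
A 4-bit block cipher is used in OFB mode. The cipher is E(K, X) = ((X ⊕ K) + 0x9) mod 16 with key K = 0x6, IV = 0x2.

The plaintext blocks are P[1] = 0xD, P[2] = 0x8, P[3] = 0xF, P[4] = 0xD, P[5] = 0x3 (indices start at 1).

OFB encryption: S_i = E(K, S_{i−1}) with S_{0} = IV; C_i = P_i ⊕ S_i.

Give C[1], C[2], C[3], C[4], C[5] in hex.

C[1] = 0x0, C[2] = 0xC, C[3] = 0x4, C[4] = 0xB, C[5] = 0xA

C[1]: S = E(K, 0x2) = 0xD; 0xD ⊕ 0xD = 0x0.
C[2]: S = E(K, 0xD) = 0x4; 0x8 ⊕ 0x4 = 0xC.
C[3]: S = E(K, 0x4) = 0xB; 0xF ⊕ 0xB = 0x4.
C[4]: S = E(K, 0xB) = 0x6; 0xD ⊕ 0x6 = 0xB.
C[5]: S = E(K, 0x6) = 0x9; 0x3 ⊕ 0x9 = 0xA.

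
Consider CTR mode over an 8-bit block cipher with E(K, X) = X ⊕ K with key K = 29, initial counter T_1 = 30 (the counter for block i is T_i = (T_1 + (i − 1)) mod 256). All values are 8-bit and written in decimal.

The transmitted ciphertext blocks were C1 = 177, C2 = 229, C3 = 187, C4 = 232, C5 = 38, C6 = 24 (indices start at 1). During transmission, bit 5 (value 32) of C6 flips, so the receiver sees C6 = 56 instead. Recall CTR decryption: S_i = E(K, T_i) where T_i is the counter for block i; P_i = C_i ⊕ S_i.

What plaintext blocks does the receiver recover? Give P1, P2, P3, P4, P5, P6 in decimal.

Only C6 changed, to 56. In CTR, a change in C_i flips the same bit in P_i only; the keystream is unaffected. Decrypting the received ciphertext:
P1: T = 30, S = E(K, T) = 3; 177 ⊕ 3 = 178.
P2: T = 31, S = E(K, T) = 2; 229 ⊕ 2 = 231.
P3: T = 32, S = E(K, T) = 61; 187 ⊕ 61 = 134.
P4: T = 33, S = E(K, T) = 60; 232 ⊕ 60 = 212.
P5: T = 34, S = E(K, T) = 63; 38 ⊕ 63 = 25.
P6: T = 35, S = E(K, T) = 62; 56 ⊕ 62 = 6.
Blocks that differ from the original plaintext: P6.

P1 = 178, P2 = 231, P3 = 134, P4 = 212, P5 = 25, P6 = 6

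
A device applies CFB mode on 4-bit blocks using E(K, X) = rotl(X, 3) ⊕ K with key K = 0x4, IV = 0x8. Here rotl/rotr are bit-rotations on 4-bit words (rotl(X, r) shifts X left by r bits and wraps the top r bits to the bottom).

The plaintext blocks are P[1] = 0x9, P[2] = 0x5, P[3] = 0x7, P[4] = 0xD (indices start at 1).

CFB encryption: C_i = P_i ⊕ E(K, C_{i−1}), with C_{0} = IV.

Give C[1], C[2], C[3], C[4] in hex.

C[1]: E(K, 0x8) = 0x0; 0x9 ⊕ 0x0 = 0x9.
C[2]: E(K, 0x9) = 0x8; 0x5 ⊕ 0x8 = 0xD.
C[3]: E(K, 0xD) = 0xA; 0x7 ⊕ 0xA = 0xD.
C[4]: E(K, 0xD) = 0xA; 0xD ⊕ 0xA = 0x7.

C[1] = 0x9, C[2] = 0xD, C[3] = 0xD, C[4] = 0x7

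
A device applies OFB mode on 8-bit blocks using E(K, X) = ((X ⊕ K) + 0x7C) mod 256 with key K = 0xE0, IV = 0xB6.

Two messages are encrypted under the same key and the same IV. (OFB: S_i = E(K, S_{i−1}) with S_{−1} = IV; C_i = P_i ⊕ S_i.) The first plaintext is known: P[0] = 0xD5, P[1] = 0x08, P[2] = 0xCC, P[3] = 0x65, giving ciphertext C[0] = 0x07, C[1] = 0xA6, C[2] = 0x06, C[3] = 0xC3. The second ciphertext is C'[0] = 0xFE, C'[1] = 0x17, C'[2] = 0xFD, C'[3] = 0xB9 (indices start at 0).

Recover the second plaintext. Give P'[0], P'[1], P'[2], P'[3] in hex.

P'[0] = 0x2C, P'[1] = 0xB9, P'[2] = 0x37, P'[3] = 0x1F

In OFB with a reused IV, both messages share the same keystream S_i, so C_i ⊕ C'_i = P_i ⊕ P'_i and thus P'_i = P_i ⊕ C_i ⊕ C'_i.
P'[0]: 0xD5 ⊕ 0x07 ⊕ 0xFE = 0x2C.
P'[1]: 0x08 ⊕ 0xA6 ⊕ 0x17 = 0xB9.
P'[2]: 0xCC ⊕ 0x06 ⊕ 0xFD = 0x37.
P'[3]: 0x65 ⊕ 0xC3 ⊕ 0xB9 = 0x1F.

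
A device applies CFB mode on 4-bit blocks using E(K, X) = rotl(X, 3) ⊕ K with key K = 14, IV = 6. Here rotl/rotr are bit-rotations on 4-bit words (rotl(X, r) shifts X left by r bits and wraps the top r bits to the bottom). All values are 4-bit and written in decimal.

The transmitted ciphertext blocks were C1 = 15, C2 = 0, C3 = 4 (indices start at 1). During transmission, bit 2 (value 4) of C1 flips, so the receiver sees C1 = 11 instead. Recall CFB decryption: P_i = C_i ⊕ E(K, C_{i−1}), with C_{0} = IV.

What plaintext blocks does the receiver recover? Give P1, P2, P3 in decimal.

Only C1 changed, to 11. In CFB, a change in C_i flips the same bit in P_i and garbles P_{i+1}. Decrypting the received ciphertext:
P1: E(K, 6) = 13; 11 ⊕ 13 = 6.
P2: E(K, 11) = 3; 0 ⊕ 3 = 3.
P3: E(K, 0) = 14; 4 ⊕ 14 = 10.
Blocks that differ from the original plaintext: P1, P2.

P1 = 6, P2 = 3, P3 = 10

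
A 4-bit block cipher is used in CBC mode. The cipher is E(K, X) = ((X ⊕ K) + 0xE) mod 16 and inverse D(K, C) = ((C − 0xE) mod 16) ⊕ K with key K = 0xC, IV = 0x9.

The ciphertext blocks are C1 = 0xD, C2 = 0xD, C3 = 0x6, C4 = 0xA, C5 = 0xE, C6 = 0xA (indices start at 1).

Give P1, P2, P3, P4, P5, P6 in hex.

P1 = 0xA, P2 = 0xE, P3 = 0x9, P4 = 0x6, P5 = 0x6, P6 = 0xE

CBC decryption: P_i = D(K, C_i) ⊕ C_{i−1}, with C_{0} = IV.
P1: D(K, 0xD) = 0x3; 0x3 ⊕ 0x9 = 0xA.
P2: D(K, 0xD) = 0x3; 0x3 ⊕ 0xD = 0xE.
P3: D(K, 0x6) = 0x4; 0x4 ⊕ 0xD = 0x9.
P4: D(K, 0xA) = 0x0; 0x0 ⊕ 0x6 = 0x6.
P5: D(K, 0xE) = 0xC; 0xC ⊕ 0xA = 0x6.
P6: D(K, 0xA) = 0x0; 0x0 ⊕ 0xE = 0xE.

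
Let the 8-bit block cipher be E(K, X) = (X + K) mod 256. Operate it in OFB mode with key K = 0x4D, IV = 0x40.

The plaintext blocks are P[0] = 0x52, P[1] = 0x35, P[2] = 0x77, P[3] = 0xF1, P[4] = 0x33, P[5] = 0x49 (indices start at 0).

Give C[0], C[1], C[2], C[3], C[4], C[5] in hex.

OFB encryption: S_i = E(K, S_{i−1}) with S_{−1} = IV; C_i = P_i ⊕ S_i.
C[0]: S = E(K, 0x40) = 0x8D; 0x52 ⊕ 0x8D = 0xDF.
C[1]: S = E(K, 0x8D) = 0xDA; 0x35 ⊕ 0xDA = 0xEF.
C[2]: S = E(K, 0xDA) = 0x27; 0x77 ⊕ 0x27 = 0x50.
C[3]: S = E(K, 0x27) = 0x74; 0xF1 ⊕ 0x74 = 0x85.
C[4]: S = E(K, 0x74) = 0xC1; 0x33 ⊕ 0xC1 = 0xF2.
C[5]: S = E(K, 0xC1) = 0x0E; 0x49 ⊕ 0x0E = 0x47.

C[0] = 0xDF, C[1] = 0xEF, C[2] = 0x50, C[3] = 0x85, C[4] = 0xF2, C[5] = 0x47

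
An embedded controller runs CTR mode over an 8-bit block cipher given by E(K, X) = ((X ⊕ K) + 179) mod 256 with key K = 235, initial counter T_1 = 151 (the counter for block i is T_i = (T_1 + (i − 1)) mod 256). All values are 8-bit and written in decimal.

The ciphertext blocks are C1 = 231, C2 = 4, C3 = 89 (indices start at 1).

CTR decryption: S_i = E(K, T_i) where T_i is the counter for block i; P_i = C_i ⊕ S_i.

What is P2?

P2: T = 152, S = E(K, T) = 38; 4 ⊕ 38 = 34.

P2 = 34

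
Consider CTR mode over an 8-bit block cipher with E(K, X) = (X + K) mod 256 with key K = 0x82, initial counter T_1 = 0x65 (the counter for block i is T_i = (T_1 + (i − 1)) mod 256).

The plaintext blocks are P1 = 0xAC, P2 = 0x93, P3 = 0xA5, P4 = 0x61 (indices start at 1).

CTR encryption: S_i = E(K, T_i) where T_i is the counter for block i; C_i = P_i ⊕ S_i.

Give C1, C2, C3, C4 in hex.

C1 = 0x4B, C2 = 0x7B, C3 = 0x4C, C4 = 0x8B

C1: T = 0x65, S = E(K, T) = 0xE7; 0xAC ⊕ 0xE7 = 0x4B.
C2: T = 0x66, S = E(K, T) = 0xE8; 0x93 ⊕ 0xE8 = 0x7B.
C3: T = 0x67, S = E(K, T) = 0xE9; 0xA5 ⊕ 0xE9 = 0x4C.
C4: T = 0x68, S = E(K, T) = 0xEA; 0x61 ⊕ 0xEA = 0x8B.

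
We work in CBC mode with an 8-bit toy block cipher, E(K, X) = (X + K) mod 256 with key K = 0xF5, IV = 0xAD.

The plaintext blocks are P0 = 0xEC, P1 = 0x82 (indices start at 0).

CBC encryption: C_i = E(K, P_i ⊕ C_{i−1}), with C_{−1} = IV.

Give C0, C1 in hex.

C0 = 0x36, C1 = 0xA9

C0: P0 ⊕ 0xAD = 0x41; E(K, 0x41) = 0x36.
C1: P1 ⊕ 0x36 = 0xB4; E(K, 0xB4) = 0xA9.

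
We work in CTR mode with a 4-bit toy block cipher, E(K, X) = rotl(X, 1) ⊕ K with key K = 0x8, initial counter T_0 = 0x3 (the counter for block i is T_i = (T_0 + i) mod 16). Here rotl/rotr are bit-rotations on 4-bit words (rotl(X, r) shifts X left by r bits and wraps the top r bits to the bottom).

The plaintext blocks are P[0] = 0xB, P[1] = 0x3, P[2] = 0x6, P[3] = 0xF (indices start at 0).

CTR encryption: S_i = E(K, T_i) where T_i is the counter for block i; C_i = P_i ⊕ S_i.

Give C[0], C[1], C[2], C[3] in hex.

C[0]: T = 0x3, S = E(K, T) = 0xE; 0xB ⊕ 0xE = 0x5.
C[1]: T = 0x4, S = E(K, T) = 0x0; 0x3 ⊕ 0x0 = 0x3.
C[2]: T = 0x5, S = E(K, T) = 0x2; 0x6 ⊕ 0x2 = 0x4.
C[3]: T = 0x6, S = E(K, T) = 0x4; 0xF ⊕ 0x4 = 0xB.

C[0] = 0x5, C[1] = 0x3, C[2] = 0x4, C[3] = 0xB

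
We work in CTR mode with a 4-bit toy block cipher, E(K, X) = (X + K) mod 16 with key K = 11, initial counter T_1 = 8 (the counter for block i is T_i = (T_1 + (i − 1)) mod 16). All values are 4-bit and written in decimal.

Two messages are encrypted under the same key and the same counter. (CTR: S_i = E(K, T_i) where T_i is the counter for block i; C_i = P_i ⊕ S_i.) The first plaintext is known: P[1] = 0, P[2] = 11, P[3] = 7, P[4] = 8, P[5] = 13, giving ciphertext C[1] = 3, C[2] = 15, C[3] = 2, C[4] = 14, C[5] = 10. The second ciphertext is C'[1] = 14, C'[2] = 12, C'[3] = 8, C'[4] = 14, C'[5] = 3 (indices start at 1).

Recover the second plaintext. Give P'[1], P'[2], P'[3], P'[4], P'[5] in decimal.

In CTR with a reused counter, both messages share the same keystream S_i, so C_i ⊕ C'_i = P_i ⊕ P'_i and thus P'_i = P_i ⊕ C_i ⊕ C'_i.
P'[1]: 0 ⊕ 3 ⊕ 14 = 13.
P'[2]: 11 ⊕ 15 ⊕ 12 = 8.
P'[3]: 7 ⊕ 2 ⊕ 8 = 13.
P'[4]: 8 ⊕ 14 ⊕ 14 = 8.
P'[5]: 13 ⊕ 10 ⊕ 3 = 4.

P'[1] = 13, P'[2] = 8, P'[3] = 13, P'[4] = 8, P'[5] = 4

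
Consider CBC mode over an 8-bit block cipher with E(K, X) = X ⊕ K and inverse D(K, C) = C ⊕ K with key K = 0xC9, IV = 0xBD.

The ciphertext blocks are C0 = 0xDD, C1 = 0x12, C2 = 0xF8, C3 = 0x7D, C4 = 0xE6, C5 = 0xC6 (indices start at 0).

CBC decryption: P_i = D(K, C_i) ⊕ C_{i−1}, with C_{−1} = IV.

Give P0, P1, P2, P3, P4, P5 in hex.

P0: D(K, 0xDD) = 0x14; 0x14 ⊕ 0xBD = 0xA9.
P1: D(K, 0x12) = 0xDB; 0xDB ⊕ 0xDD = 0x06.
P2: D(K, 0xF8) = 0x31; 0x31 ⊕ 0x12 = 0x23.
P3: D(K, 0x7D) = 0xB4; 0xB4 ⊕ 0xF8 = 0x4C.
P4: D(K, 0xE6) = 0x2F; 0x2F ⊕ 0x7D = 0x52.
P5: D(K, 0xC6) = 0x0F; 0x0F ⊕ 0xE6 = 0xE9.

P0 = 0xA9, P1 = 0x06, P2 = 0x23, P3 = 0x4C, P4 = 0x52, P5 = 0xE9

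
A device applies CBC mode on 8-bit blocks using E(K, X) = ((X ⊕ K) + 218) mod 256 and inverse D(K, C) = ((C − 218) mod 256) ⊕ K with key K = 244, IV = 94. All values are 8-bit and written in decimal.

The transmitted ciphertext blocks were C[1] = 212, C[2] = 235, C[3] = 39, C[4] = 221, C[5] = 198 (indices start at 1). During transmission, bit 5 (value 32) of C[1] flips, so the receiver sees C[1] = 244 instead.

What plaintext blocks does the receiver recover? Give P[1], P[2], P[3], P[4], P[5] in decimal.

P[1] = 176, P[2] = 17, P[3] = 82, P[4] = 208, P[5] = 197

CBC decryption: P_i = D(K, C_i) ⊕ C_{i−1}, with C_{0} = IV.
Only C[1] changed, to 244. In CBC, a change in C_i garbles P_i and flips the same bit in P_{i+1}. Decrypting the received ciphertext:
P[1]: D(K, 244) = 238; 238 ⊕ 94 = 176.
P[2]: D(K, 235) = 229; 229 ⊕ 244 = 17.
P[3]: D(K, 39) = 185; 185 ⊕ 235 = 82.
P[4]: D(K, 221) = 247; 247 ⊕ 39 = 208.
P[5]: D(K, 198) = 24; 24 ⊕ 221 = 197.
Blocks that differ from the original plaintext: P[1], P[2].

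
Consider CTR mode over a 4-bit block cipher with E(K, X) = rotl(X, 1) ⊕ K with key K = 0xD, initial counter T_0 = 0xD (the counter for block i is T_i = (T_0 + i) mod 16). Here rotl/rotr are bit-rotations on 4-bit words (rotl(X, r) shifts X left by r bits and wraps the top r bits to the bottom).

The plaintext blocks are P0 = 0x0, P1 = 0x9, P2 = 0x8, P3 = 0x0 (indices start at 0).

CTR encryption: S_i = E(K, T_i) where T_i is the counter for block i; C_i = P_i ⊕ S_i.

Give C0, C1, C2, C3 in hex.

C0: T = 0xD, S = E(K, T) = 0x6; 0x0 ⊕ 0x6 = 0x6.
C1: T = 0xE, S = E(K, T) = 0x0; 0x9 ⊕ 0x0 = 0x9.
C2: T = 0xF, S = E(K, T) = 0x2; 0x8 ⊕ 0x2 = 0xA.
C3: T = 0x0, S = E(K, T) = 0xD; 0x0 ⊕ 0xD = 0xD.

C0 = 0x6, C1 = 0x9, C2 = 0xA, C3 = 0xD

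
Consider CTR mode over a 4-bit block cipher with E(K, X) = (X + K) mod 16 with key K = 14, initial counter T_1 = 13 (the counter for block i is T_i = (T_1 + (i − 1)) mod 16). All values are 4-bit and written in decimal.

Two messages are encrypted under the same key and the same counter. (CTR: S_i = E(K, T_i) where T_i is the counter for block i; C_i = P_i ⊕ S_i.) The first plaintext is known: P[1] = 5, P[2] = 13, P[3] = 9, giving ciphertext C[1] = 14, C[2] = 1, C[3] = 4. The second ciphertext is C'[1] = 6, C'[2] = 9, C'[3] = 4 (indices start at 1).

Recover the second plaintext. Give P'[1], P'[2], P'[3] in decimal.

P'[1] = 13, P'[2] = 5, P'[3] = 9

In CTR with a reused counter, both messages share the same keystream S_i, so C_i ⊕ C'_i = P_i ⊕ P'_i and thus P'_i = P_i ⊕ C_i ⊕ C'_i.
P'[1]: 5 ⊕ 14 ⊕ 6 = 13.
P'[2]: 13 ⊕ 1 ⊕ 9 = 5.
P'[3]: 9 ⊕ 4 ⊕ 4 = 9.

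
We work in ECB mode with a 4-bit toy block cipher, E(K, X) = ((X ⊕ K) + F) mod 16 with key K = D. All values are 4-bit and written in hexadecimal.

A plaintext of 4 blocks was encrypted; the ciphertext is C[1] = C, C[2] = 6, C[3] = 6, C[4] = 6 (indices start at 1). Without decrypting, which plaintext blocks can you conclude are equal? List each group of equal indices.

ECB encrypts each block independently with the same key, so equal ciphertext blocks imply equal plaintext blocks.
C[2] = C[3] = C[4] = 6, so P[2] = P[3] = P[4].

P[2] = P[3] = P[4]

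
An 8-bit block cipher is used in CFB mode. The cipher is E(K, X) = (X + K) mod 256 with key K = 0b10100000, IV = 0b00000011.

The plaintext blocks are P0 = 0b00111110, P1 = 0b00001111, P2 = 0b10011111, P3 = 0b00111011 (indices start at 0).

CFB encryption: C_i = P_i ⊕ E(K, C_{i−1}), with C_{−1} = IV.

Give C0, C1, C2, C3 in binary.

C0: E(K, 0b00000011) = 0b10100011; 0b00111110 ⊕ 0b10100011 = 0b10011101.
C1: E(K, 0b10011101) = 0b00111101; 0b00001111 ⊕ 0b00111101 = 0b00110010.
C2: E(K, 0b00110010) = 0b11010010; 0b10011111 ⊕ 0b11010010 = 0b01001101.
C3: E(K, 0b01001101) = 0b11101101; 0b00111011 ⊕ 0b11101101 = 0b11010110.

C0 = 0b10011101, C1 = 0b00110010, C2 = 0b01001101, C3 = 0b11010110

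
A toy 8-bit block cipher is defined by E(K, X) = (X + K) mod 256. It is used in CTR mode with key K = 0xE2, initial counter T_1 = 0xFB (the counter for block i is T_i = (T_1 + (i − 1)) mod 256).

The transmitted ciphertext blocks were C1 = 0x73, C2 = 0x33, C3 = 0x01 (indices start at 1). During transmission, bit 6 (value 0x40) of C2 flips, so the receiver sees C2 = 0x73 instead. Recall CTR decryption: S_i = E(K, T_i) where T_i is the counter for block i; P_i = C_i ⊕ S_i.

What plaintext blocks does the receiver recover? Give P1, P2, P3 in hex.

Only C2 changed, to 0x73. In CTR, a change in C_i flips the same bit in P_i only; the keystream is unaffected. Decrypting the received ciphertext:
P1: T = 0xFB, S = E(K, T) = 0xDD; 0x73 ⊕ 0xDD = 0xAE.
P2: T = 0xFC, S = E(K, T) = 0xDE; 0x73 ⊕ 0xDE = 0xAD.
P3: T = 0xFD, S = E(K, T) = 0xDF; 0x01 ⊕ 0xDF = 0xDE.
Blocks that differ from the original plaintext: P2.

P1 = 0xAE, P2 = 0xAD, P3 = 0xDE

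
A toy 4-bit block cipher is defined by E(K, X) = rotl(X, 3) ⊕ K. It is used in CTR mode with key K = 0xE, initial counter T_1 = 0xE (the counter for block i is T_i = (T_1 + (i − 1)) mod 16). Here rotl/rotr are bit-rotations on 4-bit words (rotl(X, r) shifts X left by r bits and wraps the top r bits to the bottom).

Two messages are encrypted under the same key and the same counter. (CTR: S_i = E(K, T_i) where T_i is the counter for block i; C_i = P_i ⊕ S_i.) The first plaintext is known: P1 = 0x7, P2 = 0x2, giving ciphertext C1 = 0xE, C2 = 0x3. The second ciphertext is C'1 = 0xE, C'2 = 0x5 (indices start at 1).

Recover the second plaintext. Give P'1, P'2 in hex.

In CTR with a reused counter, both messages share the same keystream S_i, so C_i ⊕ C'_i = P_i ⊕ P'_i and thus P'_i = P_i ⊕ C_i ⊕ C'_i.
P'1: 0x7 ⊕ 0xE ⊕ 0xE = 0x7.
P'2: 0x2 ⊕ 0x3 ⊕ 0x5 = 0x4.

P'1 = 0x7, P'2 = 0x4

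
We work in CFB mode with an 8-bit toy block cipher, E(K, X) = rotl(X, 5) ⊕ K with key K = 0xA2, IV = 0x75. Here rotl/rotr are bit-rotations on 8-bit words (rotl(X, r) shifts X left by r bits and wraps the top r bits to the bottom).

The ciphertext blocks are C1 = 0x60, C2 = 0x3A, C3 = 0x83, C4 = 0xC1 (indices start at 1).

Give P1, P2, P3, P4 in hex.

P1 = 0x6C, P2 = 0x94, P3 = 0x66, P4 = 0x13

CFB decryption: P_i = C_i ⊕ E(K, C_{i−1}), with C_{0} = IV.
P1: E(K, 0x75) = 0x0C; 0x60 ⊕ 0x0C = 0x6C.
P2: E(K, 0x60) = 0xAE; 0x3A ⊕ 0xAE = 0x94.
P3: E(K, 0x3A) = 0xE5; 0x83 ⊕ 0xE5 = 0x66.
P4: E(K, 0x83) = 0xD2; 0xC1 ⊕ 0xD2 = 0x13.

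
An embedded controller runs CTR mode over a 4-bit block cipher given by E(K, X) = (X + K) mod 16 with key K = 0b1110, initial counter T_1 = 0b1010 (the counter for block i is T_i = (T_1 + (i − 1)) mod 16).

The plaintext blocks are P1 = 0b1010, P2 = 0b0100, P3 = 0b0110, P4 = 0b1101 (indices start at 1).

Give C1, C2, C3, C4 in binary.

C1 = 0b0010, C2 = 0b1101, C3 = 0b1100, C4 = 0b0110

CTR encryption: S_i = E(K, T_i) where T_i is the counter for block i; C_i = P_i ⊕ S_i.
C1: T = 0b1010, S = E(K, T) = 0b1000; 0b1010 ⊕ 0b1000 = 0b0010.
C2: T = 0b1011, S = E(K, T) = 0b1001; 0b0100 ⊕ 0b1001 = 0b1101.
C3: T = 0b1100, S = E(K, T) = 0b1010; 0b0110 ⊕ 0b1010 = 0b1100.
C4: T = 0b1101, S = E(K, T) = 0b1011; 0b1101 ⊕ 0b1011 = 0b0110.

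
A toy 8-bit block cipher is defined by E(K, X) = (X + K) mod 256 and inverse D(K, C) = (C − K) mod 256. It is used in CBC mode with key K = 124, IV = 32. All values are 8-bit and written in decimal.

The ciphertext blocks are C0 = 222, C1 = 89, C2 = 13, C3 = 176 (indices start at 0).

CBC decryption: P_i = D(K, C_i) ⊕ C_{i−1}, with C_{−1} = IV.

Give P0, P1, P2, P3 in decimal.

P0 = 66, P1 = 3, P2 = 200, P3 = 57

P0: D(K, 222) = 98; 98 ⊕ 32 = 66.
P1: D(K, 89) = 221; 221 ⊕ 222 = 3.
P2: D(K, 13) = 145; 145 ⊕ 89 = 200.
P3: D(K, 176) = 52; 52 ⊕ 13 = 57.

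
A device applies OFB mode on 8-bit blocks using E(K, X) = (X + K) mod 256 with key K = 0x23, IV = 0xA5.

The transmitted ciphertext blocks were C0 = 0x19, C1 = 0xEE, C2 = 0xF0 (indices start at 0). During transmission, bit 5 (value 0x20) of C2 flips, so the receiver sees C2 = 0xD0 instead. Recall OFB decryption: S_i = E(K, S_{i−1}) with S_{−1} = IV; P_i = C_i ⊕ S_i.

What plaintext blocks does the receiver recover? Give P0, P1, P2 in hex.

Only C2 changed, to 0xD0. In OFB, a change in C_i flips the same bit in P_i only; the keystream is unaffected. Decrypting the received ciphertext:
P0: S = E(K, 0xA5) = 0xC8; 0x19 ⊕ 0xC8 = 0xD1.
P1: S = E(K, 0xC8) = 0xEB; 0xEE ⊕ 0xEB = 0x05.
P2: S = E(K, 0xEB) = 0x0E; 0xD0 ⊕ 0x0E = 0xDE.
Blocks that differ from the original plaintext: P2.

P0 = 0xD1, P1 = 0x05, P2 = 0xDE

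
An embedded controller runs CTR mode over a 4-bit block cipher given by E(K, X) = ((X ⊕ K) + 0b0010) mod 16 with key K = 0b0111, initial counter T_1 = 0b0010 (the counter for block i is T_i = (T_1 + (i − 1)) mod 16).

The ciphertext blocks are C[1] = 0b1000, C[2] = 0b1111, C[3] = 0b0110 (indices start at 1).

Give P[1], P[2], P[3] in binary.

CTR decryption: S_i = E(K, T_i) where T_i is the counter for block i; P_i = C_i ⊕ S_i.
P[1]: T = 0b0010, S = E(K, T) = 0b0111; 0b1000 ⊕ 0b0111 = 0b1111.
P[2]: T = 0b0011, S = E(K, T) = 0b0110; 0b1111 ⊕ 0b0110 = 0b1001.
P[3]: T = 0b0100, S = E(K, T) = 0b0101; 0b0110 ⊕ 0b0101 = 0b0011.

P[1] = 0b1111, P[2] = 0b1001, P[3] = 0b0011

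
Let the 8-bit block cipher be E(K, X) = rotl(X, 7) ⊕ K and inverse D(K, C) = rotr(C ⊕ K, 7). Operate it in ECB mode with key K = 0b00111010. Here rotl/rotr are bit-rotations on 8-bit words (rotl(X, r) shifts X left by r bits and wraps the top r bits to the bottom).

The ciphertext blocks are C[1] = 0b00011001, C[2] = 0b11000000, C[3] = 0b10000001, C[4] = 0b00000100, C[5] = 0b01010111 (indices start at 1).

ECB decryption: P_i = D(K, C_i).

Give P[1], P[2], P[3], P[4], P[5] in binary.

P[1]: D(K, 0b00011001) = 0b01000110.
P[2]: D(K, 0b11000000) = 0b11110101.
P[3]: D(K, 0b10000001) = 0b01110111.
P[4]: D(K, 0b00000100) = 0b01111100.
P[5]: D(K, 0b01010111) = 0b11011010.

P[1] = 0b01000110, P[2] = 0b11110101, P[3] = 0b01110111, P[4] = 0b01111100, P[5] = 0b11011010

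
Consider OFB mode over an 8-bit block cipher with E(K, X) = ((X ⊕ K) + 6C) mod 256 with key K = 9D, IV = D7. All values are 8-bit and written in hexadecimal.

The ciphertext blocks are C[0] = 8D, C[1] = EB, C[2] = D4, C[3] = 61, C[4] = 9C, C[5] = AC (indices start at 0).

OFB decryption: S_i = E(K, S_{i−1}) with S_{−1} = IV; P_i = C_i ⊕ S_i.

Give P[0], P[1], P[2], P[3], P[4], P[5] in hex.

P[0] = 3B, P[1] = 7C, P[2] = A2, P[3] = 36, P[4] = AA, P[5] = BB

P[0]: S = E(K, D7) = B6; 8D ⊕ B6 = 3B.
P[1]: S = E(K, B6) = 97; EB ⊕ 97 = 7C.
P[2]: S = E(K, 97) = 76; D4 ⊕ 76 = A2.
P[3]: S = E(K, 76) = 57; 61 ⊕ 57 = 36.
P[4]: S = E(K, 57) = 36; 9C ⊕ 36 = AA.
P[5]: S = E(K, 36) = 17; AC ⊕ 17 = BB.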